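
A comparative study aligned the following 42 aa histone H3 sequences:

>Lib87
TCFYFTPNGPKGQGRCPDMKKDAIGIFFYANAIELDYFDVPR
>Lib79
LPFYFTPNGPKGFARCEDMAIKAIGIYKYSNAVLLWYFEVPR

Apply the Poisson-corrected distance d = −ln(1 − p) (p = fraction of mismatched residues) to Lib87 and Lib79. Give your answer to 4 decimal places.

The sequences differ at positions 1 (T/L), 2 (C/P), 13 (Q/F), 14 (G/A), 17 (P/E), 20 (K/A), 21 (K/I), 22 (D/K), 27 (F/Y), 28 (F/K), 30 (A/S), 33 (I/V), 34 (E/L), 36 (D/W), 39 (D/E).
p = 15/42 = 0.357143.
d = −ln(1 − 0.357143) = −ln(0.642857) = 0.4418.

0.4418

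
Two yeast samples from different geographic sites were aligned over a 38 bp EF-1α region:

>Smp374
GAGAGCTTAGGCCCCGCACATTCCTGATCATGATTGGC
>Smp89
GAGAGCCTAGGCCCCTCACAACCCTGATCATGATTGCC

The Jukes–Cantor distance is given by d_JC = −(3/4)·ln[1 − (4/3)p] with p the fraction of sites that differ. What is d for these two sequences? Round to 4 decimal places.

Differing sites — 7:T/C; 16:G/T; 21:T/A; 22:T/C; 37:G/C.
p = 5/38 = 0.131579.
d = −0.75 · ln(1 − (4/3)·0.131579) = −0.75 · ln(0.824561) = −0.75 · (-0.192904) = 0.1447.

0.1447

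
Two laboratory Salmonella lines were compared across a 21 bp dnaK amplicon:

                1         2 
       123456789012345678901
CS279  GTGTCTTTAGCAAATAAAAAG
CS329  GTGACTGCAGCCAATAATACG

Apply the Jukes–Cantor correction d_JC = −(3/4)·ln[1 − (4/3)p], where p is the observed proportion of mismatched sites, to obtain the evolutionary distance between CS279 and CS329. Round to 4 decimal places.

0.3597

Mismatches occur at site 4 (T→A), site 7 (T→G), site 8 (T→C), site 12 (A→C), site 18 (A→T), site 20 (A→C).
p = 6/21 = 0.285714.
d = −0.75 · ln(1 − (4/3)·0.285714) = −0.75 · ln(0.619048) = −0.75 · (-0.479572) = 0.3597.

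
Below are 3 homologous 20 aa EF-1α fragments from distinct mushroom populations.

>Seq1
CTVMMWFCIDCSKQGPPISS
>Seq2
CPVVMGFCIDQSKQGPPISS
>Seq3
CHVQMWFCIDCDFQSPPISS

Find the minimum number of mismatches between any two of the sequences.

Pairwise Hamming distances:
  Seq1 vs Seq2: 4
  Seq1 vs Seq3: 5
  Seq2 vs Seq3: 7
The smallest is 4, between Seq1 and Seq2.

4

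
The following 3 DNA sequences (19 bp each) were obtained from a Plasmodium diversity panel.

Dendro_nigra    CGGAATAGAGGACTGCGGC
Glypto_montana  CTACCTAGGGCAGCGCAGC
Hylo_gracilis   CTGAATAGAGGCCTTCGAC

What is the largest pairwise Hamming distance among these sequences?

Pairwise Hamming distances:
  Dendro_nigra vs Glypto_montana: 9
  Dendro_nigra vs Hylo_gracilis: 4
  Glypto_montana vs Hylo_gracilis: 11
The largest is 11, between Glypto_montana and Hylo_gracilis.

11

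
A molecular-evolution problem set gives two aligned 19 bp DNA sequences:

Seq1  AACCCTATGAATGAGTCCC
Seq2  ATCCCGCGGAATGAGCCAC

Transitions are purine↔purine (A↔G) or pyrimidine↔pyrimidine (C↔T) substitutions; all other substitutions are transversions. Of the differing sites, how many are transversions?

5

The sequences differ at positions 2 (A/T, transversion), 6 (T/G, transversion), 7 (A/C, transversion), 8 (T/G, transversion), 16 (T/C, transition), 18 (C/A, transversion).
Of the 6 differences, 1 transition and 5 transversions, so the answer is 5.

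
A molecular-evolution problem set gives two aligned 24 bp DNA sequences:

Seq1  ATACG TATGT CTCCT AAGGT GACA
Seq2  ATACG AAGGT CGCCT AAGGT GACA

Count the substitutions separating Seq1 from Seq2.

3

Mismatches occur at site 6 (T↔A), site 8 (T↔G), site 12 (T↔G).
That gives 3 mismatches out of 24 aligned sites, so the Hamming distance is 3.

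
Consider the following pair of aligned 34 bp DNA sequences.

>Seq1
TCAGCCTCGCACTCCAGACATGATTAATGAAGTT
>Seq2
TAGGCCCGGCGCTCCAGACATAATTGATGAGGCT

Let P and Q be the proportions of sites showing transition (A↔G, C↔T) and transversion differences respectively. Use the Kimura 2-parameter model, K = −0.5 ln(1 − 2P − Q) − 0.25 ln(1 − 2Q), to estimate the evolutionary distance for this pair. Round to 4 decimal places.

0.3493

The sequences differ at positions 2 (C/A, transversion), 3 (A/G, transition), 7 (T/C, transition), 8 (C/G, transversion), 11 (A/G, transition), 22 (G/A, transition), 26 (A/G, transition), 31 (A/G, transition), 33 (T/C, transition).
Of the 9 differences, 7 transitions and 2 transversions over 34 sites: P = 7/34 = 0.205882, Q = 2/34 = 0.058824.
d = −0.5·ln(0.529412) − 0.25·ln(0.882352) = −0.5·(-0.635988) − 0.25·(-0.125164) = 0.3493.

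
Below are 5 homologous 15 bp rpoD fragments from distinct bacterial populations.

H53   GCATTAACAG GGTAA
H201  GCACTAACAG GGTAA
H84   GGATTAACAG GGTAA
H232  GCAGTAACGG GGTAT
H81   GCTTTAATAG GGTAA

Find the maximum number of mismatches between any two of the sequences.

Pairwise Hamming distances:
  H53 vs H201: 1
  H53 vs H84: 1
  H53 vs H232: 3
  H53 vs H81: 2
  H201 vs H84: 2
  H201 vs H232: 3
  H201 vs H81: 3
  H84 vs H232: 4
  H84 vs H81: 3
  H232 vs H81: 5
The largest is 5, between H232 and H81.

5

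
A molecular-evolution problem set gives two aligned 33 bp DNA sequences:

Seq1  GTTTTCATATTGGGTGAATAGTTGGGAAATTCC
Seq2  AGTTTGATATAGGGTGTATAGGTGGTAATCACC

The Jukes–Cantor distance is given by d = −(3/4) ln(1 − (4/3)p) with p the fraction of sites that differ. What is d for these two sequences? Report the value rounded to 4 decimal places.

The sequences differ at positions 1 (G/A), 2 (T/G), 6 (C/G), 11 (T/A), 17 (A/T), 22 (T/G), 26 (G/T), 29 (A/T), 30 (T/C), 31 (T/A).
p = 10/33 = 0.303030.
d = −0.75 · ln(1 − (4/3)·0.303030) = −0.75 · ln(0.595960) = −0.75 · (-0.517582) = 0.3882.

0.3882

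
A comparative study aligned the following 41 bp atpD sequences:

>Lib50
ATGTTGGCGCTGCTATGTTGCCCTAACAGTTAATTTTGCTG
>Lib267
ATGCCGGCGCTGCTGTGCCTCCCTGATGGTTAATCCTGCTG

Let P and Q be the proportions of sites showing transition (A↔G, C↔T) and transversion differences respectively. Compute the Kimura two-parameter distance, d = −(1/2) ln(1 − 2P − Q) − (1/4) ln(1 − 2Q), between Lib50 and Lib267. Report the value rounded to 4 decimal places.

0.3714

The sequences differ at positions 4 (T/C, transition), 5 (T/C, transition), 15 (A/G, transition), 18 (T/C, transition), 19 (T/C, transition), 20 (G/T, transversion), 25 (A/G, transition), 27 (C/T, transition), 28 (A/G, transition), 35 (T/C, transition), 36 (T/C, transition).
Of the 11 differences, 10 transitions and 1 transversion over 41 sites: P = 10/41 = 0.243902, Q = 1/41 = 0.024390.
d = −0.5·ln(0.487806) − 0.25·ln(0.951220) = −0.5·(-0.717837) − 0.25·(-0.050010) = 0.3714.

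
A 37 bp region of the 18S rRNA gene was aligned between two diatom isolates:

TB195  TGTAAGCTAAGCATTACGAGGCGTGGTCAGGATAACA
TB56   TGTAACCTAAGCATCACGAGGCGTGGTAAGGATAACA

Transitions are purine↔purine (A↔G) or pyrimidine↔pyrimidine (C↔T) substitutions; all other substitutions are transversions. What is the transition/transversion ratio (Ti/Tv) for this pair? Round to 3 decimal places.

0.500

Mismatches occur at site 6 (G/C, transversion), site 15 (T/C, transition), site 28 (C/A, transversion).
Of the 3 differences, 1 transition and 2 transversions, so Ti/Tv = 1/2 = 0.500.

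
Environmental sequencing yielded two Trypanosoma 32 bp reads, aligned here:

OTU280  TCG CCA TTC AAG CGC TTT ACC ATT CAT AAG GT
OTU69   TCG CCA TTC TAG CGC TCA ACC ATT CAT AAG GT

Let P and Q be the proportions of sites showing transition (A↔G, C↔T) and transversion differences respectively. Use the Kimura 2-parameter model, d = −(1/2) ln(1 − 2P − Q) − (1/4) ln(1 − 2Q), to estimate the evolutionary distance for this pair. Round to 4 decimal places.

0.1001

The sequences differ at positions 10 (A/T, transversion), 17 (T/C, transition), 18 (T/A, transversion).
Of the 3 differences, 1 transition and 2 transversions over 32 sites: P = 1/32 = 0.031250, Q = 2/32 = 0.062500.
d = −0.5·ln(0.875000) − 0.25·ln(0.875000) = −0.5·(-0.133531) − 0.25·(-0.133531) = 0.1001.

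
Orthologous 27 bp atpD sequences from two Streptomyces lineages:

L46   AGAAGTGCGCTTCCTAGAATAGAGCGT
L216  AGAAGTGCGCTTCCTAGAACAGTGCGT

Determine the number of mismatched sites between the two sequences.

2

Differing sites — 20:T/C; 23:A/T.
That gives 2 mismatches out of 27 aligned sites, so the Hamming distance is 2.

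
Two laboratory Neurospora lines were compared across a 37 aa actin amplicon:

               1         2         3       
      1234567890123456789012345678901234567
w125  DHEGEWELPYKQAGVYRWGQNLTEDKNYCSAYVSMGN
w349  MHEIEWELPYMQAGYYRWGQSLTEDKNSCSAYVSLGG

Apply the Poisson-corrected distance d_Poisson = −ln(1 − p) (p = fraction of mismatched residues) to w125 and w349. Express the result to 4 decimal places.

Mismatches occur at site 1 (D→M), site 4 (G→I), site 11 (K→M), site 15 (V→Y), site 21 (N→S), site 28 (Y→S), site 35 (M→L), site 37 (N→G).
p = 8/37 = 0.216216.
d = −ln(1 − 0.216216) = −ln(0.783784) = 0.2436.

0.2436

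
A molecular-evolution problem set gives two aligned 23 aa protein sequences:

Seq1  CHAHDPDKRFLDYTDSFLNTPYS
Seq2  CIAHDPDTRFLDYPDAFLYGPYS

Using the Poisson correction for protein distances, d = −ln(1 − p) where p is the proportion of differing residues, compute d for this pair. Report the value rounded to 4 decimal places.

0.3023

Mismatches occur at site 2 (H↔I), site 8 (K↔T), site 14 (T↔P), site 16 (S↔A), site 19 (N↔Y), site 20 (T↔G).
p = 6/23 = 0.260870.
d = −ln(1 − 0.260870) = −ln(0.739130) = 0.3023.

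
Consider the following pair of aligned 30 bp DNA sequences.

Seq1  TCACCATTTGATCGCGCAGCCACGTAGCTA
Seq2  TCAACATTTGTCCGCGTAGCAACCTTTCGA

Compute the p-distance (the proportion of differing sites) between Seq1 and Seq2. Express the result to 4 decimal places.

Differing sites — 4:C/A; 11:A/T; 12:T/C; 17:C/T; 21:C/A; 24:G/C; 26:A/T; 27:G/T; 29:T/G.
There are 9 differences over 30 sites, so p = 9/30 = 0.3000.

0.3000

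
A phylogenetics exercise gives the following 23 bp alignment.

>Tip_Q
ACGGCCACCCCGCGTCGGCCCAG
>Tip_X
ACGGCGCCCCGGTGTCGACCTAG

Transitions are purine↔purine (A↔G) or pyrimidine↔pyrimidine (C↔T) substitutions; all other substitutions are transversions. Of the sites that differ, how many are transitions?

Differing sites — 6:C/G (Tv); 7:A/C (Tv); 11:C/G (Tv); 13:C/T (Ti); 18:G/A (Ti); 21:C/T (Ti).
Of the 6 differences, 3 transitions and 3 transversions, so the answer is 3.

3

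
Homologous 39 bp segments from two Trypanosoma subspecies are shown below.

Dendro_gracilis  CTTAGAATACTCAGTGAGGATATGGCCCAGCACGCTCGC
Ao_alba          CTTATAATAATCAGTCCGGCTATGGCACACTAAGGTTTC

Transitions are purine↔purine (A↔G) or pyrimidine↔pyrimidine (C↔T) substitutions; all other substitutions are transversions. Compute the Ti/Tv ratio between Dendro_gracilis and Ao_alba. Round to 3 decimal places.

0.200

Differing sites — 5:G/T (Tv); 10:C/A (Tv); 16:G/C (Tv); 17:A/C (Tv); 20:A/C (Tv); 27:C/A (Tv); 30:G/C (Tv); 31:C/T (Ti); 33:C/A (Tv); 35:C/G (Tv); 37:C/T (Ti); 38:G/T (Tv).
Of the 12 differences, 2 transitions and 10 transversions, so Ti/Tv = 2/10 = 0.200.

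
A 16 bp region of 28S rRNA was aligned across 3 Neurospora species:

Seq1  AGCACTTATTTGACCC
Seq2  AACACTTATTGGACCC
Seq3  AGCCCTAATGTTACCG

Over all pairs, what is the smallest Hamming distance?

Pairwise Hamming distances:
  Seq1 vs Seq2: 2
  Seq1 vs Seq3: 5
  Seq2 vs Seq3: 7
The smallest is 2, between Seq1 and Seq2.

2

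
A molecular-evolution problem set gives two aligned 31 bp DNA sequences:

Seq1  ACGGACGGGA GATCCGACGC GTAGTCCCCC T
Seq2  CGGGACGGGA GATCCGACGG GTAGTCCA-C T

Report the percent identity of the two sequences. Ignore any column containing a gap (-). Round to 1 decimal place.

Excluding the 1 gap column leaves 30 comparable sites.
Mismatches occur at site 1 (A→C), site 2 (C→G), site 20 (C→G), site 28 (C→A).
26 of the 30 comparable sites match, so the percent identity is 26/30 × 100 = 86.7%.

86.7%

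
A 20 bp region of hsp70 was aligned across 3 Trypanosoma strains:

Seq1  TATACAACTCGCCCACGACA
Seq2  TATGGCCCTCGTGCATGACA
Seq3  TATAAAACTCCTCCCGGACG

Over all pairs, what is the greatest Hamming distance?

Pairwise Hamming distances:
  Seq1 vs Seq2: 7
  Seq1 vs Seq3: 6
  Seq2 vs Seq3: 9
The largest is 9, between Seq2 and Seq3.

9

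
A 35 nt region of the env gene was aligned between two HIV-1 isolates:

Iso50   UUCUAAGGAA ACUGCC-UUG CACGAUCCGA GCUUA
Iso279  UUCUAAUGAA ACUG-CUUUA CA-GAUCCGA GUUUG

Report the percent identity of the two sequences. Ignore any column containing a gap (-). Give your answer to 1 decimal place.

Excluding the 3 gap columns leaves 32 comparable sites.
The sequences differ at positions 7 (G/U), 20 (G/A), 32 (C/U), 35 (A/G).
28 of the 32 comparable sites match, so the percent identity is 28/32 × 100 = 87.5%.

87.5%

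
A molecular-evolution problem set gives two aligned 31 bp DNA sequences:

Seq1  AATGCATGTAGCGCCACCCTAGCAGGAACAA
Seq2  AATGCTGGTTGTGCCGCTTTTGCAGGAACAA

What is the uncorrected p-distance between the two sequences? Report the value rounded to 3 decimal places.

0.258

The sequences differ at positions 6 (A/T), 7 (T/G), 10 (A/T), 12 (C/T), 16 (A/G), 18 (C/T), 19 (C/T), 21 (A/T).
There are 8 differences over 31 sites, so p = 8/31 = 0.258.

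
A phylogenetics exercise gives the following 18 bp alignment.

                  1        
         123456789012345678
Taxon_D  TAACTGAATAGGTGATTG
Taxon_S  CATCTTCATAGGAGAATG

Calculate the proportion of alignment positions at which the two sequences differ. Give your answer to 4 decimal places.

Mismatches occur at site 1 (T/C), site 3 (A/T), site 6 (G/T), site 7 (A/C), site 13 (T/A), site 16 (T/A).
There are 6 differences over 18 sites, so p = 6/18 = 0.3333.

0.3333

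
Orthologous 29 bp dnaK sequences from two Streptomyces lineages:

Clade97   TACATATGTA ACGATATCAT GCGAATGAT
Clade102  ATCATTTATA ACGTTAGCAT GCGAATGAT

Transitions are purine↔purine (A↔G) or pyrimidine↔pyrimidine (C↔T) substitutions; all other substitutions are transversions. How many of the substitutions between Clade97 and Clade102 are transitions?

1

Mismatches occur at site 1 (T/A, transversion), site 2 (A/T, transversion), site 6 (A/T, transversion), site 8 (G/A, transition), site 14 (A/T, transversion), site 17 (T/G, transversion).
Of the 6 differences, 1 transition and 5 transversions, so the answer is 1.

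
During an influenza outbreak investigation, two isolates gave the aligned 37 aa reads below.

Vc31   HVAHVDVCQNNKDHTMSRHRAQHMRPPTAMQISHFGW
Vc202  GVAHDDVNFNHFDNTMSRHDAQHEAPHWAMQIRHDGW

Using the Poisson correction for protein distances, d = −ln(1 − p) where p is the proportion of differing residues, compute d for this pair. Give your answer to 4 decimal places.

The sequences differ at positions 1 (H/G), 5 (V/D), 8 (C/N), 9 (Q/F), 11 (N/H), 12 (K/F), 14 (H/N), 20 (R/D), 24 (M/E), 25 (R/A), 27 (P/H), 28 (T/W), 33 (S/R), 35 (F/D).
p = 14/37 = 0.378378.
d = −ln(1 − 0.378378) = −ln(0.621622) = 0.4754.

0.4754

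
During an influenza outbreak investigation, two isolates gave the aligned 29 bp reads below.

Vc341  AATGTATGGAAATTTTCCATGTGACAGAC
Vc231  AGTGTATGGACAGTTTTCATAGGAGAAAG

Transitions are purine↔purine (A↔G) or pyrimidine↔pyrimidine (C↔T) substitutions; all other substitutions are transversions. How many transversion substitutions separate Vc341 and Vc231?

Differing sites — 2:A/G (Ti); 11:A/C (Tv); 13:T/G (Tv); 17:C/T (Ti); 21:G/A (Ti); 22:T/G (Tv); 25:C/G (Tv); 27:G/A (Ti); 29:C/G (Tv).
Of the 9 differences, 4 transitions and 5 transversions, so the answer is 5.

5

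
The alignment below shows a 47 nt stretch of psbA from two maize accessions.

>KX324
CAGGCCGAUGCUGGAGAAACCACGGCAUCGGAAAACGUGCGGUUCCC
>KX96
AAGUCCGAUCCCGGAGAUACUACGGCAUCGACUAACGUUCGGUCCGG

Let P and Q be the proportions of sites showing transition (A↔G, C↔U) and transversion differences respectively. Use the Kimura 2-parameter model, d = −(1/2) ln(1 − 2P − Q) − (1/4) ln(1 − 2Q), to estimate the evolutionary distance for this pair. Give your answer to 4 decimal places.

0.3452

The sequences differ at positions 1 (C/A, transversion), 4 (G/U, transversion), 10 (G/C, transversion), 12 (U/C, transition), 18 (A/U, transversion), 21 (C/U, transition), 31 (G/A, transition), 32 (A/C, transversion), 33 (A/U, transversion), 39 (G/U, transversion), 44 (U/C, transition), 46 (C/G, transversion), 47 (C/G, transversion).
Of the 13 differences, 4 transitions and 9 transversions over 47 sites: P = 4/47 = 0.085106, Q = 9/47 = 0.191489.
d = −0.5·ln(0.638299) − 0.25·ln(0.617022) = −0.5·(-0.448948) − 0.25·(-0.482851) = 0.3452.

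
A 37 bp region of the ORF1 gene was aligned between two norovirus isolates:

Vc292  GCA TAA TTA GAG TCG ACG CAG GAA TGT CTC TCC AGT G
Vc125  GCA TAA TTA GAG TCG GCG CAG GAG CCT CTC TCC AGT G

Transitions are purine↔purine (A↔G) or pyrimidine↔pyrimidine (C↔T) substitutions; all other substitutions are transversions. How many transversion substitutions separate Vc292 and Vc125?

1

The sequences differ at positions 16 (A/G, transition), 24 (A/G, transition), 25 (T/C, transition), 26 (G/C, transversion).
Of the 4 differences, 3 transitions and 1 transversion, so the answer is 1.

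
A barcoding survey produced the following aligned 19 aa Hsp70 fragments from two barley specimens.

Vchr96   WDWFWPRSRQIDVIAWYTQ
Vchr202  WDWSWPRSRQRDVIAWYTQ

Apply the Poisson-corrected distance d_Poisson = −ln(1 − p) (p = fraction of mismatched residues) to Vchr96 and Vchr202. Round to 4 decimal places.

0.1112

Differing sites — 4:F/S; 11:I/R.
p = 2/19 = 0.105263.
d = −ln(1 − 0.105263) = −ln(0.894737) = 0.1112.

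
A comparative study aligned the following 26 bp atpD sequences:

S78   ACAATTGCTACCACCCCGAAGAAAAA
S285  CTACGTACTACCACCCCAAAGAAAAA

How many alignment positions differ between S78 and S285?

6

Mismatches occur at site 1 (A/C), site 2 (C/T), site 4 (A/C), site 5 (T/G), site 7 (G/A), site 18 (G/A).
That gives 6 mismatches out of 26 aligned sites, so the Hamming distance is 6.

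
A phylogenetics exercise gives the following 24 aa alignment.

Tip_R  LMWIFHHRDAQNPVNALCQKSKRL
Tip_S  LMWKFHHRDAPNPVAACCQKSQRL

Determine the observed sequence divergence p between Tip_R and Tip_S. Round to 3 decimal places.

0.208

Differing sites — 4:I/K; 11:Q/P; 15:N/A; 17:L/C; 22:K/Q.
There are 5 differences over 24 sites, so p = 5/24 = 0.208.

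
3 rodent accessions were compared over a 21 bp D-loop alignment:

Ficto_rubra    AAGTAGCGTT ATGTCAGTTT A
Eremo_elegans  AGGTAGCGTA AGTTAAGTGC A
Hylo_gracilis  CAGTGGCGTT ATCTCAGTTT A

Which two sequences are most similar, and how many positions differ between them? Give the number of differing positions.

3

Pairwise Hamming distances:
  Ficto_rubra vs Eremo_elegans: 7
  Ficto_rubra vs Hylo_gracilis: 3
  Eremo_elegans vs Hylo_gracilis: 9
The smallest is 3, between Ficto_rubra and Hylo_gracilis.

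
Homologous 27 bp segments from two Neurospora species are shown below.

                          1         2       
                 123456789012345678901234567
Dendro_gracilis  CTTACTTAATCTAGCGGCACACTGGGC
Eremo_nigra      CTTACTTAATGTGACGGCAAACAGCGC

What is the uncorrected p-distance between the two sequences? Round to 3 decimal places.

0.222

The sequences differ at positions 11 (C/G), 13 (A/G), 14 (G/A), 20 (C/A), 23 (T/A), 25 (G/C).
There are 6 differences over 27 sites, so p = 6/27 = 0.222.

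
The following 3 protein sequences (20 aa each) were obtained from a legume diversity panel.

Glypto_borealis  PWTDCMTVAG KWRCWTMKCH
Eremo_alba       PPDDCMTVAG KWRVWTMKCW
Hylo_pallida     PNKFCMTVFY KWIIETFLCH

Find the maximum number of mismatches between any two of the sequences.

Pairwise Hamming distances:
  Glypto_borealis vs Eremo_alba: 4
  Glypto_borealis vs Hylo_pallida: 10
  Eremo_alba vs Hylo_pallida: 11
The largest is 11, between Eremo_alba and Hylo_pallida.

11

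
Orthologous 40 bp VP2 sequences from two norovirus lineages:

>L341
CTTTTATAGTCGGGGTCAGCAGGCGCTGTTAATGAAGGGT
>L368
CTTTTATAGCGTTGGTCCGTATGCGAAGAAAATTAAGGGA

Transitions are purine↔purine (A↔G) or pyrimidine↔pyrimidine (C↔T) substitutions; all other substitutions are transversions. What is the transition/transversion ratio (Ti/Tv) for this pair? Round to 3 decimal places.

The sequences differ at positions 10 (T/C, transition), 11 (C/G, transversion), 12 (G/T, transversion), 13 (G/T, transversion), 18 (A/C, transversion), 20 (C/T, transition), 22 (G/T, transversion), 26 (C/A, transversion), 27 (T/A, transversion), 29 (T/A, transversion), 30 (T/A, transversion), 34 (G/T, transversion), 40 (T/A, transversion).
Of the 13 differences, 2 transitions and 11 transversions, so Ti/Tv = 2/11 = 0.182.

0.182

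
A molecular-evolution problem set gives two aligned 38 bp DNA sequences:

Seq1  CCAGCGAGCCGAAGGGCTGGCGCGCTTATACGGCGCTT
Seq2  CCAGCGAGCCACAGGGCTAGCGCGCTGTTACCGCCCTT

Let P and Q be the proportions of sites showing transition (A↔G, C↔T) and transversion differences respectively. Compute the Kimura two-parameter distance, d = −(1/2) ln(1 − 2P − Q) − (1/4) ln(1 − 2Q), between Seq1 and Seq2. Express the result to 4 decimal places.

Differing sites — 11:G/A (Ti); 12:A/C (Tv); 19:G/A (Ti); 27:T/G (Tv); 28:A/T (Tv); 32:G/C (Tv); 35:G/C (Tv).
Of the 7 differences, 2 transitions and 5 transversions over 38 sites: P = 2/38 = 0.052632, Q = 5/38 = 0.131579.
d = −0.5·ln(0.763157) − 0.25·ln(0.736842) = −0.5·(-0.270292) − 0.25·(-0.305382) = 0.2115.

0.2115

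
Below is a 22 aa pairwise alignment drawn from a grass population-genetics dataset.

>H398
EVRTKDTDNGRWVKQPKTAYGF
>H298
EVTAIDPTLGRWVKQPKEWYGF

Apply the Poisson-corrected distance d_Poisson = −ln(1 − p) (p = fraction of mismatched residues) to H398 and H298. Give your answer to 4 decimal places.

Differing sites — 3:R/T; 4:T/A; 5:K/I; 7:T/P; 8:D/T; 9:N/L; 18:T/E; 19:A/W.
p = 8/22 = 0.363636.
d = −ln(1 − 0.363636) = −ln(0.636364) = 0.4520.

0.4520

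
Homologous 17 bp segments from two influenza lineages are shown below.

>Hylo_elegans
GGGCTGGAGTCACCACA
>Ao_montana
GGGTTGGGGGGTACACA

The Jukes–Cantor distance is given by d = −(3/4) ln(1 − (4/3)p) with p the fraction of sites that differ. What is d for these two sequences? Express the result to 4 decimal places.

0.4770

Differing sites — 4:C/T; 8:A/G; 10:T/G; 11:C/G; 12:A/T; 13:C/A.
p = 6/17 = 0.352941.
d = −0.75 · ln(1 − (4/3)·0.352941) = −0.75 · ln(0.529412) = −0.75 · (-0.635988) = 0.4770.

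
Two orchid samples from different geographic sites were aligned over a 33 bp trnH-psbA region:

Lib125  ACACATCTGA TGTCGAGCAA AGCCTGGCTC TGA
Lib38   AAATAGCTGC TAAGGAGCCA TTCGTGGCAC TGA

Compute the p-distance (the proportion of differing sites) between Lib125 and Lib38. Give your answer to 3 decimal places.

The sequences differ at positions 2 (C/A), 4 (C/T), 6 (T/G), 10 (A/C), 12 (G/A), 13 (T/A), 14 (C/G), 19 (A/C), 21 (A/T), 22 (G/T), 24 (C/G), 29 (T/A).
There are 12 differences over 33 sites, so p = 12/33 = 0.364.

0.364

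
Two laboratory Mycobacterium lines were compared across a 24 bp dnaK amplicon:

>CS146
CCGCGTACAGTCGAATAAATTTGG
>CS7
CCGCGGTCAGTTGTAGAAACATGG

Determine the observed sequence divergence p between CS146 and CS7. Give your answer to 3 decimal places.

0.292

Differing sites — 6:T/G; 7:A/T; 12:C/T; 14:A/T; 16:T/G; 20:T/C; 21:T/A.
There are 7 differences over 24 sites, so p = 7/24 = 0.292.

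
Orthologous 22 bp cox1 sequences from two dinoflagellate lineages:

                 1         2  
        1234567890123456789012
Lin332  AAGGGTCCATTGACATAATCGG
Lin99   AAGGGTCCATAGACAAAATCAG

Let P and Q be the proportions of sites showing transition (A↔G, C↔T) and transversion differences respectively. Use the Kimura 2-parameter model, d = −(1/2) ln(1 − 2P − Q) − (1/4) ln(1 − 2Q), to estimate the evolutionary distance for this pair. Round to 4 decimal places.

Differing sites — 11:T/A (Tv); 16:T/A (Tv); 21:G/A (Ti).
Of the 3 differences, 1 transition and 2 transversions over 22 sites: P = 1/22 = 0.045455, Q = 2/22 = 0.090909.
d = −0.5·ln(0.818181) − 0.25·ln(0.818182) = −0.5·(-0.200672) − 0.25·(-0.200670) = 0.1505.

0.1505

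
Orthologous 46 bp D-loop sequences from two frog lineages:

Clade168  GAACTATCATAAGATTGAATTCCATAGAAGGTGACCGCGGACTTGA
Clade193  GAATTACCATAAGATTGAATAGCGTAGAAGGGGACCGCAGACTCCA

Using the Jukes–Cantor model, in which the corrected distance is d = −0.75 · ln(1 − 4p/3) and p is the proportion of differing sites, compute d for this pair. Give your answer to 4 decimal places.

0.2267

Differing sites — 4:C/T; 7:T/C; 21:T/A; 22:C/G; 24:A/G; 32:T/G; 39:G/A; 44:T/C; 45:G/C.
p = 9/46 = 0.195652.
d = −0.75 · ln(1 − (4/3)·0.195652) = −0.75 · ln(0.739131) = −0.75 · (-0.302280) = 0.2267.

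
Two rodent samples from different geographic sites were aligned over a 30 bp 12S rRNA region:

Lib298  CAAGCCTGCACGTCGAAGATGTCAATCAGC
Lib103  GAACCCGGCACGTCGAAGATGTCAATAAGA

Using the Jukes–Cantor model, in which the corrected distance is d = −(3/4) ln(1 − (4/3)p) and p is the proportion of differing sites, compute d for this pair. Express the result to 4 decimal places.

0.1885

Mismatches occur at site 1 (C↔G), site 4 (G↔C), site 7 (T↔G), site 27 (C↔A), site 30 (C↔A).
p = 5/30 = 0.166667.
d = −0.75 · ln(1 − (4/3)·0.166667) = −0.75 · ln(0.777777) = −0.75 · (-0.251315) = 0.1885.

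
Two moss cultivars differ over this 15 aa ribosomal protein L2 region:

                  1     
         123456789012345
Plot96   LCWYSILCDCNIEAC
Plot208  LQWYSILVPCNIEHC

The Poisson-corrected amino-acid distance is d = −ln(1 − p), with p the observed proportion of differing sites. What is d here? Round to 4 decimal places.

The sequences differ at positions 2 (C/Q), 8 (C/V), 9 (D/P), 14 (A/H).
p = 4/15 = 0.266667.
d = −ln(1 − 0.266667) = −ln(0.733333) = 0.3102.

0.3102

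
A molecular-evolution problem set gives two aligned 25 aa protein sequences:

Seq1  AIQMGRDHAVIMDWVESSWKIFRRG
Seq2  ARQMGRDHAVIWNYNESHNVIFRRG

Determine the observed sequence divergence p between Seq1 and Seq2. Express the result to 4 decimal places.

Differing sites — 2:I/R; 12:M/W; 13:D/N; 14:W/Y; 15:V/N; 18:S/H; 19:W/N; 20:K/V.
There are 8 differences over 25 sites, so p = 8/25 = 0.3200.

0.3200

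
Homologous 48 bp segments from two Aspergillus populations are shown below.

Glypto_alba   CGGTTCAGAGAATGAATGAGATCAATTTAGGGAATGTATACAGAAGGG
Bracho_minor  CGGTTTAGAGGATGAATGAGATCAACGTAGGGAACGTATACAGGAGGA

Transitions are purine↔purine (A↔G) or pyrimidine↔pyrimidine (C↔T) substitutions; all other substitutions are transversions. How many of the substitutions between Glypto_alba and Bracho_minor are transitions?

Differing sites — 6:C/T (Ti); 11:A/G (Ti); 26:T/C (Ti); 27:T/G (Tv); 35:T/C (Ti); 44:A/G (Ti); 48:G/A (Ti).
Of the 7 differences, 6 transitions and 1 transversion, so the answer is 6.

6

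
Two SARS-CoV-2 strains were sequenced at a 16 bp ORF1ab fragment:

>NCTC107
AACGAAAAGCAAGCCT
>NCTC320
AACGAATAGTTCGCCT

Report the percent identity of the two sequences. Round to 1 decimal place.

75.0%

Differing sites — 7:A/T; 10:C/T; 11:A/T; 12:A/C.
12 of the 16 sites match, so the percent identity is 12/16 × 100 = 75.0%.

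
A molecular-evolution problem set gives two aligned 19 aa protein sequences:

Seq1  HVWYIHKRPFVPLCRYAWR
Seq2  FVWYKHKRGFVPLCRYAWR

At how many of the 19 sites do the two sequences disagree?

The sequences differ at positions 1 (H/F), 5 (I/K), 9 (P/G).
That gives 3 mismatches out of 19 aligned sites, so the Hamming distance is 3.

3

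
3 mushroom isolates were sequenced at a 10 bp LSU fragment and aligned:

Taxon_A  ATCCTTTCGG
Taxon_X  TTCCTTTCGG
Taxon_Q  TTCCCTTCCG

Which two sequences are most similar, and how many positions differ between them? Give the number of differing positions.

1

Pairwise Hamming distances:
  Taxon_A vs Taxon_X: 1
  Taxon_A vs Taxon_Q: 3
  Taxon_X vs Taxon_Q: 2
The smallest is 1, between Taxon_A and Taxon_X.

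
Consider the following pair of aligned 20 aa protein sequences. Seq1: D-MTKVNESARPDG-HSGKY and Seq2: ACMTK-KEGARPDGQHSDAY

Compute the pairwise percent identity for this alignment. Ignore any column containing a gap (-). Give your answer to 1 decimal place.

70.6%

Excluding the 3 gap columns leaves 17 comparable sites.
Mismatches occur at site 1 (D↔A), site 7 (N↔K), site 9 (S↔G), site 18 (G↔D), site 19 (K↔A).
12 of the 17 comparable sites match, so the percent identity is 12/17 × 100 = 70.6%.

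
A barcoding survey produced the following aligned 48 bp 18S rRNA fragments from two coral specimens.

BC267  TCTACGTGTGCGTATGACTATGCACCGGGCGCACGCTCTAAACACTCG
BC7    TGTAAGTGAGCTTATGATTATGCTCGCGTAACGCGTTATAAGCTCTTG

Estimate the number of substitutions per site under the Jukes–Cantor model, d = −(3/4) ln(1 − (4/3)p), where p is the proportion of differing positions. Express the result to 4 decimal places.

0.4793

The sequences differ at positions 2 (C/G), 5 (C/A), 9 (T/A), 12 (G/T), 18 (C/T), 24 (A/T), 26 (C/G), 27 (G/C), 29 (G/T), 30 (C/A), 31 (G/A), 33 (A/G), 36 (C/T), 38 (C/A), 42 (A/G), 44 (A/T), 47 (C/T).
p = 17/48 = 0.354167.
d = −0.75 · ln(1 − (4/3)·0.354167) = −0.75 · ln(0.527777) = −0.75 · (-0.639081) = 0.4793.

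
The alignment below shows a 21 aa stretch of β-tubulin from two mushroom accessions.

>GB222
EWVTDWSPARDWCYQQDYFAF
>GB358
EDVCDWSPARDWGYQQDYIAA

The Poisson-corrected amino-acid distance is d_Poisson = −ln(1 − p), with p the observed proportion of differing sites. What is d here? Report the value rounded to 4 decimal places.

Differing sites — 2:W/D; 4:T/C; 13:C/G; 19:F/I; 21:F/A.
p = 5/21 = 0.238095.
d = −ln(1 − 0.238095) = −ln(0.761905) = 0.2719.

0.2719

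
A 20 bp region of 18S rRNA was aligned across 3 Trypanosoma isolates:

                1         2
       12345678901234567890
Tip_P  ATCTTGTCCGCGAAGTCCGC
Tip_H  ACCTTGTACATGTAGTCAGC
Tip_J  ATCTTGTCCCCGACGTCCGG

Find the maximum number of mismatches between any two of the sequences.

Pairwise Hamming distances:
  Tip_P vs Tip_H: 6
  Tip_P vs Tip_J: 3
  Tip_H vs Tip_J: 8
The largest is 8, between Tip_H and Tip_J.

8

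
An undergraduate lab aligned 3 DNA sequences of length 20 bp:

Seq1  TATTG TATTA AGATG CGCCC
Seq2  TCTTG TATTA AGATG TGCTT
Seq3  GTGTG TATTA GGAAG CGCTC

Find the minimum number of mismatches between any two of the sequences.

Pairwise Hamming distances:
  Seq1 vs Seq2: 4
  Seq1 vs Seq3: 6
  Seq2 vs Seq3: 7
The smallest is 4, between Seq1 and Seq2.

4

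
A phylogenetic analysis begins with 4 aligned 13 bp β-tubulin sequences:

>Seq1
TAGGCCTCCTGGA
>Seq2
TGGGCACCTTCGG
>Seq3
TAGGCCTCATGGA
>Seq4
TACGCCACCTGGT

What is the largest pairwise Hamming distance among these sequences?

Pairwise Hamming distances:
  Seq1 vs Seq2: 6
  Seq1 vs Seq3: 1
  Seq1 vs Seq4: 3
  Seq2 vs Seq3: 6
  Seq2 vs Seq4: 7
  Seq3 vs Seq4: 4
The largest is 7, between Seq2 and Seq4.

7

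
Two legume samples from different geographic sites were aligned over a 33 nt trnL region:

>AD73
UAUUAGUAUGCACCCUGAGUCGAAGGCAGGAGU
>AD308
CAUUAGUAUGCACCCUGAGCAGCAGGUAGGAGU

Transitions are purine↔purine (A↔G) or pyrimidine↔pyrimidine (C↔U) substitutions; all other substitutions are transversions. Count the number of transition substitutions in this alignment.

Mismatches occur at site 1 (U→C, transition), site 20 (U→C, transition), site 21 (C→A, transversion), site 23 (A→C, transversion), site 27 (C→U, transition).
Of the 5 differences, 3 transitions and 2 transversions, so the answer is 3.

3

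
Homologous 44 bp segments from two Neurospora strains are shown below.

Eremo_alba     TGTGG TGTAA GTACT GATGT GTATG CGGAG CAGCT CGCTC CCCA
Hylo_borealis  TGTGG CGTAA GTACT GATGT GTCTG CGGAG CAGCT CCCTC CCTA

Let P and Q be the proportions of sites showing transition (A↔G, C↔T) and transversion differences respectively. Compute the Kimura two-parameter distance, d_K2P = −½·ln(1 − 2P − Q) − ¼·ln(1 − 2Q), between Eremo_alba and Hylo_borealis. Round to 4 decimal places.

Mismatches occur at site 6 (T↔C, transition), site 23 (A↔C, transversion), site 37 (G↔C, transversion), site 43 (C↔T, transition).
Of the 4 differences, 2 transitions and 2 transversions over 44 sites: P = 2/44 = 0.045455, Q = 2/44 = 0.045455.
d = −0.5·ln(0.863635) − 0.25·ln(0.909090) = −0.5·(-0.146605) − 0.25·(-0.095311) = 0.0971.

0.0971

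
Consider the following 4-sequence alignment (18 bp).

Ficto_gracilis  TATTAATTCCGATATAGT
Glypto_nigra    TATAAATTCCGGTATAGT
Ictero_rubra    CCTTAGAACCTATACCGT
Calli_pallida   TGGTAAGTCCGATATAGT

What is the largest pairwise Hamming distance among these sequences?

10

Pairwise Hamming distances:
  Ficto_gracilis vs Glypto_nigra: 2
  Ficto_gracilis vs Ictero_rubra: 8
  Ficto_gracilis vs Calli_pallida: 3
  Glypto_nigra vs Ictero_rubra: 10
  Glypto_nigra vs Calli_pallida: 5
  Ictero_rubra vs Calli_pallida: 9
The largest is 10, between Glypto_nigra and Ictero_rubra.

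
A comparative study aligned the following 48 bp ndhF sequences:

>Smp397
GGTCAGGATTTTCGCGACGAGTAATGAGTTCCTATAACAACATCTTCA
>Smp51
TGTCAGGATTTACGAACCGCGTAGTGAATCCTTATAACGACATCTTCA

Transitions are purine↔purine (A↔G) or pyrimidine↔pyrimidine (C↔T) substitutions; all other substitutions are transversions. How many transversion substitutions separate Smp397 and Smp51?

5

The sequences differ at positions 1 (G/T, transversion), 12 (T/A, transversion), 15 (C/A, transversion), 16 (G/A, transition), 17 (A/C, transversion), 20 (A/C, transversion), 24 (A/G, transition), 28 (G/A, transition), 30 (T/C, transition), 32 (C/T, transition), 39 (A/G, transition).
Of the 11 differences, 6 transitions and 5 transversions, so the answer is 5.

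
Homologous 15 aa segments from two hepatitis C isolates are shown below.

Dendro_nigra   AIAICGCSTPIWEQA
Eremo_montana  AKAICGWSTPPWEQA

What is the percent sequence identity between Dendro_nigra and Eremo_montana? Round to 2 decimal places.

80.00%

The sequences differ at positions 2 (I/K), 7 (C/W), 11 (I/P).
12 of the 15 sites match, so the percent identity is 12/15 × 100 = 80.00%.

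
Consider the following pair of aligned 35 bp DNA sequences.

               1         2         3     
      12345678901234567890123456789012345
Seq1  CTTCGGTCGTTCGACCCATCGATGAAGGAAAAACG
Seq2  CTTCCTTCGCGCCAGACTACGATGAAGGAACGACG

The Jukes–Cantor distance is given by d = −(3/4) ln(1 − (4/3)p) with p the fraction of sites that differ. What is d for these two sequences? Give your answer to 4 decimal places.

0.4073

Mismatches occur at site 5 (G↔C), site 6 (G↔T), site 10 (T↔C), site 11 (T↔G), site 13 (G↔C), site 15 (C↔G), site 16 (C↔A), site 18 (A↔T), site 19 (T↔A), site 31 (A↔C), site 32 (A↔G).
p = 11/35 = 0.314286.
d = −0.75 · ln(1 − (4/3)·0.314286) = −0.75 · ln(0.580952) = −0.75 · (-0.543087) = 0.4073.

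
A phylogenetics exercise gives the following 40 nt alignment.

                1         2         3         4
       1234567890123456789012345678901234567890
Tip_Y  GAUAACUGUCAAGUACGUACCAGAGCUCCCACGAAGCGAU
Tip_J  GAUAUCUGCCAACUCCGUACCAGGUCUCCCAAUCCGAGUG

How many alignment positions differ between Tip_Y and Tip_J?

The sequences differ at positions 5 (A/U), 9 (U/C), 13 (G/C), 15 (A/C), 24 (A/G), 25 (G/U), 32 (C/A), 33 (G/U), 34 (A/C), 35 (A/C), 37 (C/A), 39 (A/U), 40 (U/G).
That gives 13 mismatches out of 40 aligned sites, so the Hamming distance is 13.

13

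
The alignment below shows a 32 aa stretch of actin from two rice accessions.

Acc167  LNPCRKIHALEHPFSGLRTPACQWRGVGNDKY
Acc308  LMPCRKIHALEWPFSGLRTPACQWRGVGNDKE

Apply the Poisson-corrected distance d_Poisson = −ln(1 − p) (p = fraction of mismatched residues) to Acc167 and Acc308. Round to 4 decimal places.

0.0984

Differing sites — 2:N/M; 12:H/W; 32:Y/E.
p = 3/32 = 0.093750.
d = −ln(1 − 0.093750) = −ln(0.906250) = 0.0984.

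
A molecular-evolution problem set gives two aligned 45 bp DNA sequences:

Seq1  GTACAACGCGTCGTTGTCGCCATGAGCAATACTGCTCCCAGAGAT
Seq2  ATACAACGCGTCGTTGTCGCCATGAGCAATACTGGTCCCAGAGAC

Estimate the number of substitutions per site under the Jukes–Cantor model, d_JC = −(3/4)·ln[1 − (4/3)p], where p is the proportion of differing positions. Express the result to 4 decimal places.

0.0698

The sequences differ at positions 1 (G/A), 35 (C/G), 45 (T/C).
p = 3/45 = 0.066667.
d = −0.75 · ln(1 − (4/3)·0.066667) = −0.75 · ln(0.911111) = −0.75 · (-0.093091) = 0.0698.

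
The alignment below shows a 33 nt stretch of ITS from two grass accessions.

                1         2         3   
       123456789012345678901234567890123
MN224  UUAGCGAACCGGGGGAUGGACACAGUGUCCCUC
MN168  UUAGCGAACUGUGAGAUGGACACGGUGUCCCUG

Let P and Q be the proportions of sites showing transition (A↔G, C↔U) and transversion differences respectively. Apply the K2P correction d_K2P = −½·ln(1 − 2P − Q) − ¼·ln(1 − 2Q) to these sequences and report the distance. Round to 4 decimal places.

The sequences differ at positions 10 (C/U, transition), 12 (G/U, transversion), 14 (G/A, transition), 24 (A/G, transition), 33 (C/G, transversion).
Of the 5 differences, 3 transitions and 2 transversions over 33 sites: P = 3/33 = 0.090909, Q = 2/33 = 0.060606.
d = −0.5·ln(0.757576) − 0.25·ln(0.878788) = −0.5·(-0.277631) − 0.25·(-0.129212) = 0.1711.

0.1711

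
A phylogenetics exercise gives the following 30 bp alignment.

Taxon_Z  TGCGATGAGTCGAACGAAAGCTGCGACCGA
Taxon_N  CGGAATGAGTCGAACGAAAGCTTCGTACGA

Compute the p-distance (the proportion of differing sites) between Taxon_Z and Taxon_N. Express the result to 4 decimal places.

Differing sites — 1:T/C; 3:C/G; 4:G/A; 23:G/T; 26:A/T; 27:C/A.
There are 6 differences over 30 sites, so p = 6/30 = 0.2000.

0.2000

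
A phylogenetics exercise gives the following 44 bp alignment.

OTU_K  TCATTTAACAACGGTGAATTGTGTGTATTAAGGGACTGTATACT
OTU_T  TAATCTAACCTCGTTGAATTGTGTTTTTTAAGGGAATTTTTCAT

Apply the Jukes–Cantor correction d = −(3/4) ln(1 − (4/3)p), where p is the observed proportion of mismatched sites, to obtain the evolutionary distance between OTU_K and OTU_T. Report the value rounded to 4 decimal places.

Mismatches occur at site 2 (C→A), site 5 (T→C), site 10 (A→C), site 11 (A→T), site 14 (G→T), site 25 (G→T), site 27 (A→T), site 36 (C→A), site 38 (G→T), site 40 (A→T), site 42 (A→C), site 43 (C→A).
p = 12/44 = 0.272727.
d = −0.75 · ln(1 − (4/3)·0.272727) = −0.75 · ln(0.636364) = −0.75 · (-0.451985) = 0.3390.

0.3390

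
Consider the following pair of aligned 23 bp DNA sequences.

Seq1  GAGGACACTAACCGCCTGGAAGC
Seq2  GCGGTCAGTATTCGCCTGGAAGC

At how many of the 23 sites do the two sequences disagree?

Mismatches occur at site 2 (A/C), site 5 (A/T), site 8 (C/G), site 11 (A/T), site 12 (C/T).
That gives 5 mismatches out of 23 aligned sites, so the Hamming distance is 5.

5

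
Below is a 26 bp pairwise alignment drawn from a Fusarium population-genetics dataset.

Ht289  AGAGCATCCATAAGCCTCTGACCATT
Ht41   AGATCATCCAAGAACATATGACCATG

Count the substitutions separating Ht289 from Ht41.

7

The sequences differ at positions 4 (G/T), 11 (T/A), 12 (A/G), 14 (G/A), 16 (C/A), 18 (C/A), 26 (T/G).
That gives 7 mismatches out of 26 aligned sites, so the Hamming distance is 7.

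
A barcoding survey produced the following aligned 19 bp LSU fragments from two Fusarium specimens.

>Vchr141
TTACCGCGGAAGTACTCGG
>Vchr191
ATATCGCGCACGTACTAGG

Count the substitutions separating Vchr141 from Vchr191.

5

The sequences differ at positions 1 (T/A), 4 (C/T), 9 (G/C), 11 (A/C), 17 (C/A).
That gives 5 mismatches out of 19 aligned sites, so the Hamming distance is 5.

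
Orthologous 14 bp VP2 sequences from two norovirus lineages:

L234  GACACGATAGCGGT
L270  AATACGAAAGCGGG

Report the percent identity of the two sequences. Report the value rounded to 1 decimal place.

71.4%

Differing sites — 1:G/A; 3:C/T; 8:T/A; 14:T/G.
10 of the 14 sites match, so the percent identity is 10/14 × 100 = 71.4%.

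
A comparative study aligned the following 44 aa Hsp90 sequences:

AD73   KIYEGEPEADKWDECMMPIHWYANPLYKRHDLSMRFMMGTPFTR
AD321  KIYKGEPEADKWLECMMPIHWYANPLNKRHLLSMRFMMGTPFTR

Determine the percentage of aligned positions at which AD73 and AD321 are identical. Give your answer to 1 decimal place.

The sequences differ at positions 4 (E/K), 13 (D/L), 27 (Y/N), 31 (D/L).
40 of the 44 sites match, so the percent identity is 40/44 × 100 = 90.9%.

90.9%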